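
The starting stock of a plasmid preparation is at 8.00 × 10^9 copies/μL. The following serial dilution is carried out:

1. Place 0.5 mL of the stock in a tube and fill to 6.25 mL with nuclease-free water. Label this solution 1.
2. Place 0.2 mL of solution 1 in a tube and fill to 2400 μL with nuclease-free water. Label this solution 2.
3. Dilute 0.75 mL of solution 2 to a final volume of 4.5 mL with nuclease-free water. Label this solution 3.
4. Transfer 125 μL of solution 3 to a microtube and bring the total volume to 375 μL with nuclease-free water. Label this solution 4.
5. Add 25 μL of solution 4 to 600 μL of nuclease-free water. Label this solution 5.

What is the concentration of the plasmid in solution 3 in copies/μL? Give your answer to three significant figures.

8.89 × 10^6 copies/μL

Step 1: 0.5 mL brought to 6.25 mL → factor 6.25/0.5 = 12.5
Step 2: 0.2 mL brought to 2400 μL → factor 2.4/0.2 = 12
Step 3: 0.75 mL brought to 4.5 mL → factor 4.5/0.75 = 6
Dilution factor through solution 3 = 12.5 × 12 × 6 = 900
[solution 3] = 8.00 × 10^9 copies/μL / 900 = 8.89 × 10^6 copies/μL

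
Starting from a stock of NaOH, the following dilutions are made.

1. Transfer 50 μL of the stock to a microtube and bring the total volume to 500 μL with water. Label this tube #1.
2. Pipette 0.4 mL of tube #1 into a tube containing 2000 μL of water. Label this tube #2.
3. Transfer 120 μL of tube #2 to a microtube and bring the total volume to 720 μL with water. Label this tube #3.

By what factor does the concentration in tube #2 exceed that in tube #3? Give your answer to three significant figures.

6.00

Step 1: 50 μL brought to 500 μL → factor 500/50 = 10
Step 2: 0.4 mL + 2000 μL = 2.4 mL total → factor 2.4/0.4 = 6
Step 3: 120 μL brought to 720 μL → factor 720/120 = 6
Dilution factor to tube #2 = 60; to tube #3 = 360
[tube #2]/[tube #3] = (factor to tube #3)/(factor to tube #2) = 360/60 = 6.00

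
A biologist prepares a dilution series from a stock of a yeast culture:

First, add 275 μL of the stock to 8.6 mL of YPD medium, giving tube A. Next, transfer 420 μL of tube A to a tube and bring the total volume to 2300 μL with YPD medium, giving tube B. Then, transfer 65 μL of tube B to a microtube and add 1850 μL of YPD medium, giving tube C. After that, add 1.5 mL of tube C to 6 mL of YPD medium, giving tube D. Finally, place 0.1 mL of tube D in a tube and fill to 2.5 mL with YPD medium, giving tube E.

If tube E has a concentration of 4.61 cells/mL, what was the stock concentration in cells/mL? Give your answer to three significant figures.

Step 1: 275 μL + 8.6 mL = 8875 μL total → factor 8875/275 = 32.273
Step 2: 420 μL brought to 2300 μL → factor 2300/420 = 5.4762
Step 3: 65 μL + 1850 μL = 1915 μL total → factor 1915/65 = 29.462
Step 4: 1.5 mL + 6 mL = 7.5 mL total → factor 7.5/1.5 = 5
Step 5: 0.1 mL brought to 2.5 mL → factor 2.5/0.1 = 25
Overall dilution factor = 32.273 × 5.4762 × 29.462 × 5 × 25 = 6.5085 × 10^5
Stock = 4.61 cells/mL × 6.5085 × 10^5 = 3.00 × 10^6 cells/mL

3.00 × 10^6 cells/mL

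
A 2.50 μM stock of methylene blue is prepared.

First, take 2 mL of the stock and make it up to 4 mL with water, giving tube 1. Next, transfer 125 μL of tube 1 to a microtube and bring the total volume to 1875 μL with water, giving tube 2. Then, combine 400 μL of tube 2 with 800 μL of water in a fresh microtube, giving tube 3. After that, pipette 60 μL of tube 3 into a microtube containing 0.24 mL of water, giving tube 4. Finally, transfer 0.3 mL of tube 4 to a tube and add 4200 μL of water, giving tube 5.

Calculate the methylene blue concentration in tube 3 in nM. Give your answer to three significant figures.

Step 1: 2 mL brought to 4 mL → factor 4/2 = 2
Step 2: 125 μL brought to 1875 μL → factor 1875/125 = 15
Step 3: 400 μL + 800 μL = 1200 μL total → factor 1200/400 = 3
Dilution factor through tube 3 = 2 × 15 × 3 = 90
[tube 3] = 2.50 μM / 90 = 0.02778 μM = 27.8 nM

27.8 nM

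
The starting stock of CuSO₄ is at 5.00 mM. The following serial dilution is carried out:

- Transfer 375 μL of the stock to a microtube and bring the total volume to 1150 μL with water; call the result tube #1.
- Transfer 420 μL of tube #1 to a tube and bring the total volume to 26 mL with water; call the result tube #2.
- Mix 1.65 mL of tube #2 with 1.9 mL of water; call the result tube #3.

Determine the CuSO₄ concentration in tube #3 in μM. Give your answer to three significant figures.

Step 1: 375 μL brought to 1150 μL → factor 1150/375 = 3.0667
Step 2: 420 μL brought to 26 mL → factor 26000/420 = 61.905
Step 3: 1.65 mL + 1.9 mL = 3.55 mL total → factor 3.55/1.65 = 2.1515
Overall dilution factor = 3.0667 × 61.905 × 2.1515 = 408.45
Final = 5.00 mM / 408.45 = 0.01224 mM = 12.2 μM

12.2 μM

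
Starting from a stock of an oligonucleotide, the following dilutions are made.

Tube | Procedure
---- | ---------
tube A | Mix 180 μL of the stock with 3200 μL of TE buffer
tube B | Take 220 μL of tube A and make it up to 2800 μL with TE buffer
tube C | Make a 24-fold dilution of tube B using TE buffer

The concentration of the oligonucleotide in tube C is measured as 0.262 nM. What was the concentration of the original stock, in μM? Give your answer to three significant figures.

Step 1: 180 μL + 3200 μL = 3380 μL total → factor 3380/180 = 18.778
Step 2: 220 μL brought to 2800 μL → factor 2800/220 = 12.727
Step 3: 24-fold → factor 24
Overall dilution factor = 18.778 × 12.727 × 24 = 5735.8
Stock = 0.262 nM × 5735.8 = 1503 nM = 1.50 μM

1.50 μM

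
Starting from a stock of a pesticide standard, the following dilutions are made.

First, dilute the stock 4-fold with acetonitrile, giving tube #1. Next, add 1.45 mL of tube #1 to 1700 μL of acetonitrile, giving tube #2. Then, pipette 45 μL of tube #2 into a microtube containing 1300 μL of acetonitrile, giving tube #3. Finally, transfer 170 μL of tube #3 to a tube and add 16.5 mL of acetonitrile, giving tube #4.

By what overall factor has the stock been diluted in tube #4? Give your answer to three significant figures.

2.55 × 10^4

Step 1: 4-fold → factor 4
Step 2: 1.45 mL + 1700 μL = 3.15 mL total → factor 3.15/1.45 = 2.1724
Step 3: 45 μL + 1300 μL = 1345 μL total → factor 1345/45 = 29.889
Step 4: 170 μL + 16.5 mL = 16670 μL total → factor 16670/170 = 98.059
Overall dilution factor = 4 × 2.1724 × 29.889 × 98.059 = 25468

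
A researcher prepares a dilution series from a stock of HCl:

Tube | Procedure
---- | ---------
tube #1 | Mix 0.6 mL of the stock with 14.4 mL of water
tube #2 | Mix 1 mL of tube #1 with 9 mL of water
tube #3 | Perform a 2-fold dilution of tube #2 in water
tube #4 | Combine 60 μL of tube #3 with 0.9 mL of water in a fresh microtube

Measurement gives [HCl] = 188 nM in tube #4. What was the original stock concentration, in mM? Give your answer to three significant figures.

1.50 mM

Step 1: 0.6 mL + 14.4 mL = 15 mL total → factor 15/0.6 = 25
Step 2: 1 mL + 9 mL = 10 mL total → factor 10/1 = 10
Step 3: 2-fold → factor 2
Step 4: 60 μL + 0.9 mL = 960 μL total → factor 960/60 = 16
Overall dilution factor = 25 × 10 × 2 × 16 = 8000
Stock = 188 nM × 8000 = 1.504 × 10^6 nM = 1.50 mM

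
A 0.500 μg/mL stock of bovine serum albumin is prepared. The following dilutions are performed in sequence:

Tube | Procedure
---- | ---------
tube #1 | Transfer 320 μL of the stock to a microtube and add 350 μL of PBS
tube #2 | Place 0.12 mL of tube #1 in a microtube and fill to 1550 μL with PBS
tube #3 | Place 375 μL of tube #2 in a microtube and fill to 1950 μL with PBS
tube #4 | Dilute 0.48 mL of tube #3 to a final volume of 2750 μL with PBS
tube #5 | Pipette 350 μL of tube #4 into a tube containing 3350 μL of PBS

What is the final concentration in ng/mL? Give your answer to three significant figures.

0.0587 ng/mL

Step 1: 320 μL + 350 μL = 670 μL total → factor 670/320 = 2.0938
Step 2: 0.12 mL brought to 1550 μL → factor 1.55/0.12 = 12.917
Step 3: 375 μL brought to 1950 μL → factor 1950/375 = 5.2
Step 4: 0.48 mL brought to 2750 μL → factor 2.75/0.48 = 5.7292
Step 5: 350 μL + 3350 μL = 3700 μL total → factor 3700/350 = 10.571
Overall dilution factor = 2.0938 × 12.917 × 5.2 × 5.7292 × 10.571 = 8517.3
Final = 0.500 μg/mL / 8517.3 = 5.870 × 10^-5 μg/mL = 0.0587 ng/mL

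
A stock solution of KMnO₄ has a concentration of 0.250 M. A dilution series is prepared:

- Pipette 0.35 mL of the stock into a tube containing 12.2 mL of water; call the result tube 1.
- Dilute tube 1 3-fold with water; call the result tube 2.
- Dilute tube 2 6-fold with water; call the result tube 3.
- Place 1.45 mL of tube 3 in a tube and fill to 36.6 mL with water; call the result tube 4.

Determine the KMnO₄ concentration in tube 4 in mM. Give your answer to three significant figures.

0.0153 mM

Step 1: 0.35 mL + 12.2 mL = 12.55 mL total → factor 12.55/0.35 = 35.857
Step 2: 3-fold → factor 3
Step 3: 6-fold → factor 6
Step 4: 1.45 mL brought to 36.6 mL → factor 36.6/1.45 = 25.241
Overall dilution factor = 35.857 × 3 × 6 × 25.241 = 16292
Final = 0.250 M / 16292 = 1.535 × 10^-5 M = 0.0153 mM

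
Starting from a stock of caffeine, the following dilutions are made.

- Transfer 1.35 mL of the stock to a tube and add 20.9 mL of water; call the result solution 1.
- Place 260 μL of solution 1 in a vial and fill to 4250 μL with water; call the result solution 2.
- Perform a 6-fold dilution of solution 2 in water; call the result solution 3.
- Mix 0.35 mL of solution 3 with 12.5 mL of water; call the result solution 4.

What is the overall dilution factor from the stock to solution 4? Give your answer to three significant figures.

5.93 × 10^4

Step 1: 1.35 mL + 20.9 mL = 22.25 mL total → factor 22.25/1.35 = 16.481
Step 2: 260 μL brought to 4250 μL → factor 4250/260 = 16.346
Step 3: 6-fold → factor 6
Step 4: 0.35 mL + 12.5 mL = 12.85 mL total → factor 12.85/0.35 = 36.714
Overall dilution factor = 16.481 × 16.346 × 6 × 36.714 = 59347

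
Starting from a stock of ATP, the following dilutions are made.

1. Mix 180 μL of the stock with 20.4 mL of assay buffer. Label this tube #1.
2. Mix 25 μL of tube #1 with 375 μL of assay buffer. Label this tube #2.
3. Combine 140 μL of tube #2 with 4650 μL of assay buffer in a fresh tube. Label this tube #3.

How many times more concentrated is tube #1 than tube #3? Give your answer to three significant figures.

547

Step 1: 180 μL + 20.4 mL = 20580 μL total → factor 20580/180 = 114.33
Step 2: 25 μL + 375 μL = 400 μL total → factor 400/25 = 16
Step 3: 140 μL + 4650 μL = 4790 μL total → factor 4790/140 = 34.214
Dilution factor to tube #1 = 114.33; to tube #3 = 62589
[tube #1]/[tube #3] = (factor to tube #3)/(factor to tube #1) = 62589/114.33 = 547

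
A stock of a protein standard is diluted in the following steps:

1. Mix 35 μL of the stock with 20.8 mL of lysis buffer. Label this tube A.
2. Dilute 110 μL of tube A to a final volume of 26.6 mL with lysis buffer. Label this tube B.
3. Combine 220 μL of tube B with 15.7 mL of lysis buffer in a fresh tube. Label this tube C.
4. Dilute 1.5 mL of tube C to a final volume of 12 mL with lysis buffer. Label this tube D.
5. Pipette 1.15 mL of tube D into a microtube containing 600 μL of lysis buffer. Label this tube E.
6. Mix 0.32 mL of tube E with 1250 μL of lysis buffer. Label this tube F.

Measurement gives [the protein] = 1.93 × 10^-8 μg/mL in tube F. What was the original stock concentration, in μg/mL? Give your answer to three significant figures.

12.0 μg/mL

Step 1: 35 μL + 20.8 mL = 20835 μL total → factor 20835/35 = 595.29
Step 2: 110 μL brought to 26.6 mL → factor 26600/110 = 241.82
Step 3: 220 μL + 15.7 mL = 15920 μL total → factor 15920/220 = 72.364
Step 4: 1.5 mL brought to 12 mL → factor 12/1.5 = 8
Step 5: 1.15 mL + 600 μL = 1.75 mL total → factor 1.75/1.15 = 1.5217
Step 6: 0.32 mL + 1250 μL = 1.57 mL total → factor 1.57/0.32 = 4.9062
Overall dilution factor = 595.29 × 241.82 × 72.364 × 8 × 1.5217 × 4.9062 = 6.2218 × 10^8
Stock = 1.93 × 10^-8 μg/mL × 6.2218 × 10^8 = 12.0 μg/mL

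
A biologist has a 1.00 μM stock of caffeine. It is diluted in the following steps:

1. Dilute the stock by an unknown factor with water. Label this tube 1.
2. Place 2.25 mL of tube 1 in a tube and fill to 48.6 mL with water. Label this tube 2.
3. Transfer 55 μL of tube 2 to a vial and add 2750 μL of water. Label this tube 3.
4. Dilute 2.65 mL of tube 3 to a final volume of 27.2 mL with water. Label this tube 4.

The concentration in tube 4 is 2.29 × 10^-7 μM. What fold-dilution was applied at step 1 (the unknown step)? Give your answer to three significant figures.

Step 1: unknown factor x
Step 2: 2.25 mL brought to 48.6 mL → factor 48.6/2.25 = 21.6
Step 3: 55 μL + 2750 μL = 2805 μL total → factor 2805/55 = 51
Step 4: 2.65 mL brought to 27.2 mL → factor 27.2/2.65 = 10.264
Product of known-step factors = 11307
Overall factor = 1.00 μM / (2.29 × 10^-7 μM) = 4.3668 × 10^6
x = 4.3668 × 10^6 / 11307 = 386

386-fold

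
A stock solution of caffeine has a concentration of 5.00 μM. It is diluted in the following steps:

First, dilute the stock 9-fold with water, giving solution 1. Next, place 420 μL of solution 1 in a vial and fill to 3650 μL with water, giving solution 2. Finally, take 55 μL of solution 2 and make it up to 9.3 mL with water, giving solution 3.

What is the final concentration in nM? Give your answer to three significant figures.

0.378 nM

Step 1: 9-fold → factor 9
Step 2: 420 μL brought to 3650 μL → factor 3650/420 = 8.6905
Step 3: 55 μL brought to 9.3 mL → factor 9300/55 = 169.09
Overall dilution factor = 9 × 8.6905 × 169.09 = 13225
Final = 5.00 μM / 13225 = 0.0003781 μM = 0.378 nM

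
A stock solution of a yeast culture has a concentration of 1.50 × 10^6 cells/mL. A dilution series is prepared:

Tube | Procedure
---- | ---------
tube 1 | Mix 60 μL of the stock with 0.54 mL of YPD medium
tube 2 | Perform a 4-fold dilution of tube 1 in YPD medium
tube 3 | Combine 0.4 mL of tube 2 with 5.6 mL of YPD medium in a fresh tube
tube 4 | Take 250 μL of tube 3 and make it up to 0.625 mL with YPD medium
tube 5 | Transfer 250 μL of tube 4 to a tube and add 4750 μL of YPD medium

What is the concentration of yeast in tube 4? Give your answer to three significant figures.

1.00 × 10^3 cells/mL

Step 1: 60 μL + 0.54 mL = 600 μL total → factor 600/60 = 10
Step 2: 4-fold → factor 4
Step 3: 0.4 mL + 5.6 mL = 6 mL total → factor 6/0.4 = 15
Step 4: 250 μL brought to 0.625 mL → factor 625/250 = 2.5
Dilution factor through tube 4 = 10 × 4 × 15 × 2.5 = 1500
[tube 4] = 1.50 × 10^6 cells/mL / 1500 = 1.00 × 10^3 cells/mL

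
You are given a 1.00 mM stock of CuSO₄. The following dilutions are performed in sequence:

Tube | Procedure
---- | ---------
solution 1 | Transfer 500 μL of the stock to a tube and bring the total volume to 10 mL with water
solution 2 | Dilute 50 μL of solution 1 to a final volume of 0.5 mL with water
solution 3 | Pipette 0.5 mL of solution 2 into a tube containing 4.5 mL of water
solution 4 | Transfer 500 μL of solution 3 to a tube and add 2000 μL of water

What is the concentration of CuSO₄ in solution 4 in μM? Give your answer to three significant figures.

Step 1: 500 μL brought to 10 mL → factor 10000/500 = 20
Step 2: 50 μL brought to 0.5 mL → factor 500/50 = 10
Step 3: 0.5 mL + 4.5 mL = 5 mL total → factor 5/0.5 = 10
Step 4: 500 μL + 2000 μL = 2500 μL total → factor 2500/500 = 5
Overall dilution factor = 20 × 10 × 10 × 5 = 10000
Final = 1.00 mM / 10000 = 0.0001000 mM = 0.100 μM

0.100 μM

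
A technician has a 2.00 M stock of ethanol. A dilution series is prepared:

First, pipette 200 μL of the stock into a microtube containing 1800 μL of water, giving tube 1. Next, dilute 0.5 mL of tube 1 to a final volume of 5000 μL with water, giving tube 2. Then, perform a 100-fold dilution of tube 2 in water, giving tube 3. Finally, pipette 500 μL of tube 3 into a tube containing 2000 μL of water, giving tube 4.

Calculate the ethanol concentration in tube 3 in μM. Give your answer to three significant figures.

200 μM

Step 1: 200 μL + 1800 μL = 2000 μL total → factor 2000/200 = 10
Step 2: 0.5 mL brought to 5000 μL → factor 5/0.5 = 10
Step 3: 100-fold → factor 100
Dilution factor through tube 3 = 10 × 10 × 100 = 10000
[tube 3] = 2.00 M / 10000 = 0.0002000 M = 200 μM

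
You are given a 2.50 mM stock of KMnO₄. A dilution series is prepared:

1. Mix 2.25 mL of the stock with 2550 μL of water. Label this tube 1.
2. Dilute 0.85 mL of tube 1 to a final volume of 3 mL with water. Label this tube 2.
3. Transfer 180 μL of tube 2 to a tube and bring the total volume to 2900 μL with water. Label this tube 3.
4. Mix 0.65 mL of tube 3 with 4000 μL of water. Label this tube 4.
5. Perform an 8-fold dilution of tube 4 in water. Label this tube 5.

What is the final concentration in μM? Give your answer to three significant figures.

0.360 μM

Step 1: 2.25 mL + 2550 μL = 4.8 mL total → factor 4.8/2.25 = 2.1333
Step 2: 0.85 mL brought to 3 mL → factor 3/0.85 = 3.5294
Step 3: 180 μL brought to 2900 μL → factor 2900/180 = 16.111
Step 4: 0.65 mL + 4000 μL = 4.65 mL total → factor 4.65/0.65 = 7.1538
Step 5: 8-fold → factor 8
Overall dilution factor = 2.1333 × 3.5294 × 16.111 × 7.1538 × 8 = 6942.5
Final = 2.50 mM / 6942.5 = 0.0003601 mM = 0.360 μM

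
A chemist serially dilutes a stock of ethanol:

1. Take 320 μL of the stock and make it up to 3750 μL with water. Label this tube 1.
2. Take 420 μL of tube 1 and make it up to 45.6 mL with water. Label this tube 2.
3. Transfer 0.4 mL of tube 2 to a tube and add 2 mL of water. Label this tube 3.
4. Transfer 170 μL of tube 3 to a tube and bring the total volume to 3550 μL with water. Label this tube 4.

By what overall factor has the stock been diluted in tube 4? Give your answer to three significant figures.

Step 1: 320 μL brought to 3750 μL → factor 3750/320 = 11.719
Step 2: 420 μL brought to 45.6 mL → factor 45600/420 = 108.57
Step 3: 0.4 mL + 2 mL = 2.4 mL total → factor 2.4/0.4 = 6
Step 4: 170 μL brought to 3550 μL → factor 3550/170 = 20.882
Overall dilution factor = 11.719 × 108.57 × 6 × 20.882 = 1.5941 × 10^5

1.59 × 10^5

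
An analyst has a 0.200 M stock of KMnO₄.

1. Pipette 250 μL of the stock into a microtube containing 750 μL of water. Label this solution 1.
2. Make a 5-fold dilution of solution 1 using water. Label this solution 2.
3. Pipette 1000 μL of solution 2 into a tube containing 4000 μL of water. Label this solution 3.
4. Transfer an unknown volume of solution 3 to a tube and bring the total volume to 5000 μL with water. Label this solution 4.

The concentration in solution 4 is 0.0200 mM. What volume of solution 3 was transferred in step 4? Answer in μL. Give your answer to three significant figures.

Step 1: 250 μL + 750 μL = 1000 μL total → factor 1000/250 = 4
Step 2: 5-fold → factor 5
Step 3: 1000 μL + 4000 μL = 5000 μL total → factor 5000/1000 = 5
Step 4: v brought to 5000 μL → factor = 5000 μL/v
Product of known-step factors = 100
Overall factor = 0.200 M / (0.0200 mM) = 10000
Step-4 factor = 10000 / 100 = 100
v = 5000 μL / 100 = 50.0 μL

50.0 μL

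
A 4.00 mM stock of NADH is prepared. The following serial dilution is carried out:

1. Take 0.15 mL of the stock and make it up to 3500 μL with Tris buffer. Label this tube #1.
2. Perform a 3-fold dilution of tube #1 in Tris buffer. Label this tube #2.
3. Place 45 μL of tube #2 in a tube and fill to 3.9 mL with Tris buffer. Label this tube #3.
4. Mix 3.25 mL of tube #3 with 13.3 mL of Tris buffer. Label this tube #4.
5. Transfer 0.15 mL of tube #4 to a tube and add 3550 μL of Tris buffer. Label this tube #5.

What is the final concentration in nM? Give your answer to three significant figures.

5.25 nM

Step 1: 0.15 mL brought to 3500 μL → factor 3.5/0.15 = 23.333
Step 2: 3-fold → factor 3
Step 3: 45 μL brought to 3.9 mL → factor 3900/45 = 86.667
Step 4: 3.25 mL + 13.3 mL = 16.55 mL total → factor 16.55/3.25 = 5.0923
Step 5: 0.15 mL + 3550 μL = 3.7 mL total → factor 3.7/0.15 = 24.667
Overall dilution factor = 23.333 × 3 × 86.667 × 5.0923 × 24.667 = 7.6204 × 10^5
Final = 4.00 mM / 7.6204 × 10^5 = 5.249 × 10^-6 mM = 5.25 nM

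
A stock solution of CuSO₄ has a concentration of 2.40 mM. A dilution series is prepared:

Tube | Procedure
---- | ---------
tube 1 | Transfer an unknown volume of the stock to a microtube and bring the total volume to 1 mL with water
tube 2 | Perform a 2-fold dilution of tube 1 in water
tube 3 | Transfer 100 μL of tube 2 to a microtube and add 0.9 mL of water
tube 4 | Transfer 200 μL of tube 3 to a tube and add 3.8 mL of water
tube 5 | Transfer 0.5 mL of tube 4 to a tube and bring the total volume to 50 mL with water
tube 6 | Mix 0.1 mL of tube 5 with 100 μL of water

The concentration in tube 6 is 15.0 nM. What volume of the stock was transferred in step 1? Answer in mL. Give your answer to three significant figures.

0.500 mL

Step 1: v brought to 1 mL → factor = 1 mL/v
Step 2: 2-fold → factor 2
Step 3: 100 μL + 0.9 mL = 1000 μL total → factor 1000/100 = 10
Step 4: 200 μL + 3.8 mL = 4000 μL total → factor 4000/200 = 20
Step 5: 0.5 mL brought to 50 mL → factor 50/0.5 = 100
Step 6: 0.1 mL + 100 μL = 0.2 mL total → factor 0.2/0.1 = 2
Product of known-step factors = 80000
Overall factor = 2.40 mM / (15.0 nM) = 1.6 × 10^5
Step-1 factor = 1.6 × 10^5 / 80000 = 2
v = 1 mL / 2 = 0.500 mL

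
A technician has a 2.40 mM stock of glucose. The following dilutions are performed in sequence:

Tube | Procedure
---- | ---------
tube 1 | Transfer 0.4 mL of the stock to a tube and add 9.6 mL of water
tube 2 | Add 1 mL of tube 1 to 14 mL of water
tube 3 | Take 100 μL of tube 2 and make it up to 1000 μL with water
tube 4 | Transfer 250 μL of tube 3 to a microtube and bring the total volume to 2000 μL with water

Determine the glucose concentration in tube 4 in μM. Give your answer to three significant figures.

0.0800 μM

Step 1: 0.4 mL + 9.6 mL = 10 mL total → factor 10/0.4 = 25
Step 2: 1 mL + 14 mL = 15 mL total → factor 15/1 = 15
Step 3: 100 μL brought to 1000 μL → factor 1000/100 = 10
Step 4: 250 μL brought to 2000 μL → factor 2000/250 = 8
Overall dilution factor = 25 × 15 × 10 × 8 = 30000
Final = 2.40 mM / 30000 = 8.000 × 10^-5 mM = 0.0800 μM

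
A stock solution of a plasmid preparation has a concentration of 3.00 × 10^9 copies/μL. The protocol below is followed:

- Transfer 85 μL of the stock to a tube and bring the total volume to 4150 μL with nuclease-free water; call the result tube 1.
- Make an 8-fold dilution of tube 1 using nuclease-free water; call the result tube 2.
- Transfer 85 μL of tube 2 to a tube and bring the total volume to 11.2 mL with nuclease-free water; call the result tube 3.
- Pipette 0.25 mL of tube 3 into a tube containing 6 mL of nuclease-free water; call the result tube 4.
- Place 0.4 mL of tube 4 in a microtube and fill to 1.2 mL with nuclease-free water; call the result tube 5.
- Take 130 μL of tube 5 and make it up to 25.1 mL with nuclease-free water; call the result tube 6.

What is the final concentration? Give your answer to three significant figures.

4.03 copies/μL

Step 1: 85 μL brought to 4150 μL → factor 4150/85 = 48.824
Step 2: 8-fold → factor 8
Step 3: 85 μL brought to 11.2 mL → factor 11200/85 = 131.76
Step 4: 0.25 mL + 6 mL = 6.25 mL total → factor 6.25/0.25 = 25
Step 5: 0.4 mL brought to 1.2 mL → factor 1.2/0.4 = 3
Step 6: 130 μL brought to 25.1 mL → factor 25100/130 = 193.08
Overall dilution factor = 48.824 × 8 × 131.76 × 25 × 3 × 193.08 = 7.4526 × 10^8
Final = 3.00 × 10^9 copies/μL / 7.4526 × 10^8 = 4.03 copies/μL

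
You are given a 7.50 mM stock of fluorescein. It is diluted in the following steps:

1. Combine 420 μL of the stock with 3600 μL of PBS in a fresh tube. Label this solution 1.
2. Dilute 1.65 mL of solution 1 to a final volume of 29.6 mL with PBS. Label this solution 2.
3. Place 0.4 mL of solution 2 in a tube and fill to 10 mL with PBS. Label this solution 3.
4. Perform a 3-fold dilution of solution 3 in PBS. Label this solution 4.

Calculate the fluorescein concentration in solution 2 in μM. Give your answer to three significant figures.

Step 1: 420 μL + 3600 μL = 4020 μL total → factor 4020/420 = 9.5714
Step 2: 1.65 mL brought to 29.6 mL → factor 29.6/1.65 = 17.939
Dilution factor through solution 2 = 9.5714 × 17.939 = 171.71
[solution 2] = 7.50 mM / 171.71 = 0.04368 mM = 43.7 μM

43.7 μM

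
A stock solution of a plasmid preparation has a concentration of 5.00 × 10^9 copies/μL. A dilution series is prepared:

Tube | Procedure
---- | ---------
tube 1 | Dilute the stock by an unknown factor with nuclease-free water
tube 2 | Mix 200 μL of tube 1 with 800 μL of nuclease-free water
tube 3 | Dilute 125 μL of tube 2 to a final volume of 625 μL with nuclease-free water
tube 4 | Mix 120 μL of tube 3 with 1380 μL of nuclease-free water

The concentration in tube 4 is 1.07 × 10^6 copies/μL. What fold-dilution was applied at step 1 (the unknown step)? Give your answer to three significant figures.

15.0-fold

Step 1: unknown factor x
Step 2: 200 μL + 800 μL = 1000 μL total → factor 1000/200 = 5
Step 3: 125 μL brought to 625 μL → factor 625/125 = 5
Step 4: 120 μL + 1380 μL = 1500 μL total → factor 1500/120 = 12.5
Product of known-step factors = 312.5
Overall factor = 5.00 × 10^9 copies/μL / (1.07 × 10^6 copies/μL) = 4672.9
x = 4672.9 / 312.5 = 15.0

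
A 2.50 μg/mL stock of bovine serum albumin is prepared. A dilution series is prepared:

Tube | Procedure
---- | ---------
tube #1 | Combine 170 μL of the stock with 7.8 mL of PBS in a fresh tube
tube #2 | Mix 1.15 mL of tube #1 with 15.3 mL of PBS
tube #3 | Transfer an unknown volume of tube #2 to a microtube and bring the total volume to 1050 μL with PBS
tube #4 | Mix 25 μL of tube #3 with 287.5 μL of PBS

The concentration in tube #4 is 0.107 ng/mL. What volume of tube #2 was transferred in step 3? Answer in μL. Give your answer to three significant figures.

Step 1: 170 μL + 7.8 mL = 7970 μL total → factor 7970/170 = 46.882
Step 2: 1.15 mL + 15.3 mL = 16.45 mL total → factor 16.45/1.15 = 14.304
Step 3: v brought to 1050 μL → factor = 1050 μL/v
Step 4: 25 μL + 287.5 μL = 312.5 μL total → factor 312.5/25 = 12.5
Product of known-step factors = 8382.8
Overall factor = 2.50 μg/mL / (0.107 ng/mL) = 23364
Step-3 factor = 23364 / 8382.8 = 2.7872
v = 1050 μL / 2.7872 = 377 μL

377 μL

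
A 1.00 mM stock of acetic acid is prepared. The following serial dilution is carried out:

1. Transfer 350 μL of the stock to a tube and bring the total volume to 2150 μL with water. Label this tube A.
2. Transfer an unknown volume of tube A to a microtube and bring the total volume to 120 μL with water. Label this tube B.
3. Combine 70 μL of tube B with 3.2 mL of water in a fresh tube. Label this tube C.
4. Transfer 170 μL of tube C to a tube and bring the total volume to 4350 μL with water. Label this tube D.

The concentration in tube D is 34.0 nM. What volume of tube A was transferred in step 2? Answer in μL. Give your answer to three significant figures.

Step 1: 350 μL brought to 2150 μL → factor 2150/350 = 6.1429
Step 2: v brought to 120 μL → factor = 120 μL/v
Step 3: 70 μL + 3.2 mL = 3270 μL total → factor 3270/70 = 46.714
Step 4: 170 μL brought to 4350 μL → factor 4350/170 = 25.588
Product of known-step factors = 7342.8
Overall factor = 1.00 mM / (34.0 nM) = 29412
Step-2 factor = 29412 / 7342.8 = 4.0055
v = 120 μL / 4.0055 = 30.0 μL

30.0 μL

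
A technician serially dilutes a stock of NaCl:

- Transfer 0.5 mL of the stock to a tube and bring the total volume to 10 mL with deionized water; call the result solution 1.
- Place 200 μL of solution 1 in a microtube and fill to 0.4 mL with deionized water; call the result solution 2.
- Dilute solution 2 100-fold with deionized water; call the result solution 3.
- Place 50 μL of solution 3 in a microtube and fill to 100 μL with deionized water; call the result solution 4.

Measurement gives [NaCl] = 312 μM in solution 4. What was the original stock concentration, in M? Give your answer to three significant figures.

2.50 M

Step 1: 0.5 mL brought to 10 mL → factor 10/0.5 = 20
Step 2: 200 μL brought to 0.4 mL → factor 400/200 = 2
Step 3: 100-fold → factor 100
Step 4: 50 μL brought to 100 μL → factor 100/50 = 2
Overall dilution factor = 20 × 2 × 100 × 2 = 8000
Stock = 312 μM × 8000 = 2.496 × 10^6 μM = 2.50 M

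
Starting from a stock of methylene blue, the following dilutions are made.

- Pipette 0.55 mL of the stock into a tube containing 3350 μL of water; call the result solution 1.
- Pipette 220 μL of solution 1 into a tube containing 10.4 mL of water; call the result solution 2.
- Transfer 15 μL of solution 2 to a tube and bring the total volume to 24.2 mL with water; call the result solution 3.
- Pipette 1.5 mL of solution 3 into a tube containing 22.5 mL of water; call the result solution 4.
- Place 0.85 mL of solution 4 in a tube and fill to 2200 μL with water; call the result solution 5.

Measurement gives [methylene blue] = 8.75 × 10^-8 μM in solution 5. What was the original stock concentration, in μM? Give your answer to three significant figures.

2.00 μM

Step 1: 0.55 mL + 3350 μL = 3.9 mL total → factor 3.9/0.55 = 7.0909
Step 2: 220 μL + 10.4 mL = 10620 μL total → factor 10620/220 = 48.273
Step 3: 15 μL brought to 24.2 mL → factor 24200/15 = 1613.3
Step 4: 1.5 mL + 22.5 mL = 24 mL total → factor 24/1.5 = 16
Step 5: 0.85 mL brought to 2200 μL → factor 2.2/0.85 = 2.5882
Overall dilution factor = 7.0909 × 48.273 × 1613.3 × 16 × 2.5882 = 2.2869 × 10^7
Stock = 8.75 × 10^-8 μM × 2.2869 × 10^7 = 2.00 μM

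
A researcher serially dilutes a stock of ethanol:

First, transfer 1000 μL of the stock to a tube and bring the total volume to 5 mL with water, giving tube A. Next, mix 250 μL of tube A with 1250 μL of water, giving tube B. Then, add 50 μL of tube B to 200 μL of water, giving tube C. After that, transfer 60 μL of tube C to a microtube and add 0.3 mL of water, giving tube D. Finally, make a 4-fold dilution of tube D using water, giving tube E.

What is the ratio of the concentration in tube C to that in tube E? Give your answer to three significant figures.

Step 1: 1000 μL brought to 5 mL → factor 5000/1000 = 5
Step 2: 250 μL + 1250 μL = 1500 μL total → factor 1500/250 = 6
Step 3: 50 μL + 200 μL = 250 μL total → factor 250/50 = 5
Step 4: 60 μL + 0.3 mL = 360 μL total → factor 360/60 = 6
Step 5: 4-fold → factor 4
Dilution factor to tube C = 150; to tube E = 3600
[tube C]/[tube E] = (factor to tube E)/(factor to tube C) = 3600/150 = 24.0

24.0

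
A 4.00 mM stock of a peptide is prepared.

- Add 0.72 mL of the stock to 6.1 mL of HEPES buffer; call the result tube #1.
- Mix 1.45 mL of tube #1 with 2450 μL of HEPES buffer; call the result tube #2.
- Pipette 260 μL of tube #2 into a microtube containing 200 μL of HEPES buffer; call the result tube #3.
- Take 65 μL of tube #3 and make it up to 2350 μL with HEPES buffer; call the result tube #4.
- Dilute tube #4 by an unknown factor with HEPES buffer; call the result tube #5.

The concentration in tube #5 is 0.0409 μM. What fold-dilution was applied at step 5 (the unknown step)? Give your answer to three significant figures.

60.0-fold

Step 1: 0.72 mL + 6.1 mL = 6.82 mL total → factor 6.82/0.72 = 9.4722
Step 2: 1.45 mL + 2450 μL = 3.9 mL total → factor 3.9/1.45 = 2.6897
Step 3: 260 μL + 200 μL = 460 μL total → factor 460/260 = 1.7692
Step 4: 65 μL brought to 2350 μL → factor 2350/65 = 36.154
Step 5: unknown factor x
Product of known-step factors = 1629.6
Overall factor = 4.00 mM / (0.0409 μM) = 97800
x = 97800 / 1629.6 = 60.0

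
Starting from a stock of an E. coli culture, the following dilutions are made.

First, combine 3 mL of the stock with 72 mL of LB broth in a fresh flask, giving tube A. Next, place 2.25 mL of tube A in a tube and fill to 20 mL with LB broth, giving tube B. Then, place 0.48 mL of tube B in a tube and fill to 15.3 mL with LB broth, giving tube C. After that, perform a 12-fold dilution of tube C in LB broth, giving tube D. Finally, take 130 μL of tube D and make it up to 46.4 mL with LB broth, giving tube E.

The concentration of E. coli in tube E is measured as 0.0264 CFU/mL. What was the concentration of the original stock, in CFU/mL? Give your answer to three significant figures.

Step 1: 3 mL + 72 mL = 75 mL total → factor 75/3 = 25
Step 2: 2.25 mL brought to 20 mL → factor 20/2.25 = 8.8889
Step 3: 0.48 mL brought to 15.3 mL → factor 15.3/0.48 = 31.875
Step 4: 12-fold → factor 12
Step 5: 130 μL brought to 46.4 mL → factor 46400/130 = 356.92
Overall dilution factor = 25 × 8.8889 × 31.875 × 12 × 356.92 = 3.0338 × 10^7
Stock = 0.0264 CFU/mL × 3.0338 × 10^7 = 8.01 × 10^5 CFU/mL

8.01 × 10^5 CFU/mL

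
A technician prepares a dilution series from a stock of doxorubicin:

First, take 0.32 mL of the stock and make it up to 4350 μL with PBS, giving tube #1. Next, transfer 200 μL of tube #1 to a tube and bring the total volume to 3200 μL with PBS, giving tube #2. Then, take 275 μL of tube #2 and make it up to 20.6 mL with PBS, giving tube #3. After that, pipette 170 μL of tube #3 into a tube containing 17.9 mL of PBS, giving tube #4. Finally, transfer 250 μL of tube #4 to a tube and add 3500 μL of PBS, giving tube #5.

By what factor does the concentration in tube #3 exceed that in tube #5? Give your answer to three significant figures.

1.59 × 10^3

Step 1: 0.32 mL brought to 4350 μL → factor 4.35/0.32 = 13.594
Step 2: 200 μL brought to 3200 μL → factor 3200/200 = 16
Step 3: 275 μL brought to 20.6 mL → factor 20600/275 = 74.909
Step 4: 170 μL + 17.9 mL = 18070 μL total → factor 18070/170 = 106.29
Step 5: 250 μL + 3500 μL = 3750 μL total → factor 3750/250 = 15
Dilution factor to tube #3 = 16293; to tube #5 = 2.5977 × 10^7
[tube #3]/[tube #5] = (factor to tube #5)/(factor to tube #3) = 2.5977 × 10^7/16293 = 1.59 × 10^3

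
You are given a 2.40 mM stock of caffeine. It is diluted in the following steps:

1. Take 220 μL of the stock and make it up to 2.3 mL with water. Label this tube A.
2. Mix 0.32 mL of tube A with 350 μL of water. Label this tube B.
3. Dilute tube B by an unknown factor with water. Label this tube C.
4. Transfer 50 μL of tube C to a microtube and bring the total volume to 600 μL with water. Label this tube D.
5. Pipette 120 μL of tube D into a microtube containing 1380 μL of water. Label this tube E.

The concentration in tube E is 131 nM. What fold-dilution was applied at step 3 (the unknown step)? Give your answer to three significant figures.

Step 1: 220 μL brought to 2.3 mL → factor 2300/220 = 10.455
Step 2: 0.32 mL + 350 μL = 0.67 mL total → factor 0.67/0.32 = 2.0938
Step 3: unknown factor x
Step 4: 50 μL brought to 600 μL → factor 600/50 = 12
Step 5: 120 μL + 1380 μL = 1500 μL total → factor 1500/120 = 12.5
Product of known-step factors = 3283.4
Overall factor = 2.40 mM / (131 nM) = 18321
x = 18321 / 3283.4 = 5.58

5.58-fold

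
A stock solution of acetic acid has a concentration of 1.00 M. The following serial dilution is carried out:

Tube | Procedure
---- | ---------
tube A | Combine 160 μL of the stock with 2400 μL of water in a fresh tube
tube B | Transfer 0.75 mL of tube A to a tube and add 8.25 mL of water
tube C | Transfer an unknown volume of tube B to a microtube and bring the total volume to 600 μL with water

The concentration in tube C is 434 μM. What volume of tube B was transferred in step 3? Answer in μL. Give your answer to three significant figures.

50.0 μL

Step 1: 160 μL + 2400 μL = 2560 μL total → factor 2560/160 = 16
Step 2: 0.75 mL + 8.25 mL = 9 mL total → factor 9/0.75 = 12
Step 3: v brought to 600 μL → factor = 600 μL/v
Product of known-step factors = 192
Overall factor = 1.00 M / (434 μM) = 2304.1
Step-3 factor = 2304.1 / 192 = 12.001
v = 600 μL / 12.001 = 50.0 μL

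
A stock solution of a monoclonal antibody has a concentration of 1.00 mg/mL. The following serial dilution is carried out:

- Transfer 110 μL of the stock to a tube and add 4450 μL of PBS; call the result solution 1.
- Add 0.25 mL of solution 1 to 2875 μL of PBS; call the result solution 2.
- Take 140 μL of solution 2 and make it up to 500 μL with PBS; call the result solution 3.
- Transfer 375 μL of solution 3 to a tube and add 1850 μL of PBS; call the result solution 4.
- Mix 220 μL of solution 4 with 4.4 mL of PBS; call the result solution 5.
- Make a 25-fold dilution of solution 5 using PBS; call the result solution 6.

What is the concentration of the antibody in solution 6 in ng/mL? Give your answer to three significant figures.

Step 1: 110 μL + 4450 μL = 4560 μL total → factor 4560/110 = 41.455
Step 2: 0.25 mL + 2875 μL = 3.125 mL total → factor 3.125/0.25 = 12.5
Step 3: 140 μL brought to 500 μL → factor 500/140 = 3.5714
Step 4: 375 μL + 1850 μL = 2225 μL total → factor 2225/375 = 5.9333
Step 5: 220 μL + 4.4 mL = 4620 μL total → factor 4620/220 = 21
Step 6: 25-fold → factor 25
Overall dilution factor = 41.455 × 12.5 × 3.5714 × 5.9333 × 21 × 25 = 5.7648 × 10^6
Final = 1.00 mg/mL / 5.7648 × 10^6 = 1.735 × 10^-7 mg/mL = 0.173 ng/mL

0.173 ng/mL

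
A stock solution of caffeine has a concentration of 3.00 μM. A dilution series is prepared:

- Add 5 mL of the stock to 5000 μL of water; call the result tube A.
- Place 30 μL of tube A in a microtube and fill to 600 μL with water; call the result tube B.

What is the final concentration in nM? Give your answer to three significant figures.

Step 1: 5 mL + 5000 μL = 10 mL total → factor 10/5 = 2
Step 2: 30 μL brought to 600 μL → factor 600/30 = 20
Overall dilution factor = 2 × 20 = 40
Final = 3.00 μM / 40 = 0.07500 μM = 75.0 nM

75.0 nM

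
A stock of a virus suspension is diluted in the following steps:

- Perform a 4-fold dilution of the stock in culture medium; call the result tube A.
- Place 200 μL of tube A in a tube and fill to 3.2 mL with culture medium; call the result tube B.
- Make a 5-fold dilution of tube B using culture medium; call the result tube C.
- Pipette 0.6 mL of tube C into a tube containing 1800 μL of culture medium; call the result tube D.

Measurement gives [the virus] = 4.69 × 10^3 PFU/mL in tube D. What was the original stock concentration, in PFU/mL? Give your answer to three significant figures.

Step 1: 4-fold → factor 4
Step 2: 200 μL brought to 3.2 mL → factor 3200/200 = 16
Step 3: 5-fold → factor 5
Step 4: 0.6 mL + 1800 μL = 2.4 mL total → factor 2.4/0.6 = 4
Overall dilution factor = 4 × 16 × 5 × 4 = 1280
Stock = 4.69 × 10^3 PFU/mL × 1280 = 6.00 × 10^6 PFU/mL

6.00 × 10^6 PFU/mL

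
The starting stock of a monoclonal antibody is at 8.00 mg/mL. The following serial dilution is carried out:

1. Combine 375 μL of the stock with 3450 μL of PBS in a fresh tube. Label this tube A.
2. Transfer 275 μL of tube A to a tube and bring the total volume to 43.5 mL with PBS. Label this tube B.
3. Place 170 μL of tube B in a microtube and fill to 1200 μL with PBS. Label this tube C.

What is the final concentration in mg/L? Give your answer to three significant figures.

Step 1: 375 μL + 3450 μL = 3825 μL total → factor 3825/375 = 10.2
Step 2: 275 μL brought to 43.5 mL → factor 43500/275 = 158.18
Step 3: 170 μL brought to 1200 μL → factor 1200/170 = 7.0588
Overall dilution factor = 10.2 × 158.18 × 7.0588 = 11389
Final = 8.00 mg/mL / 11389 = 0.0007024 mg/mL = 0.702 mg/L

0.702 mg/L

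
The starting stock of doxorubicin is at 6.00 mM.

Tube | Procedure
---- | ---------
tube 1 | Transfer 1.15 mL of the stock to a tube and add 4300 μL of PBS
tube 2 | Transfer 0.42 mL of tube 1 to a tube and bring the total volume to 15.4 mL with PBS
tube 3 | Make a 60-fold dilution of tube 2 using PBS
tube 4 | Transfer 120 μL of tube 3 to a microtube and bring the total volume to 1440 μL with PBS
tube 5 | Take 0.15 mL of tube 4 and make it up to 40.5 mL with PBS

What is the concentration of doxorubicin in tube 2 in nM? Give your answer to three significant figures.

3.45 × 10^4 nM

Step 1: 1.15 mL + 4300 μL = 5.45 mL total → factor 5.45/1.15 = 4.7391
Step 2: 0.42 mL brought to 15.4 mL → factor 15.4/0.42 = 36.667
Dilution factor through tube 2 = 4.7391 × 36.667 = 173.77
[tube 2] = 6.00 mM / 173.77 = 0.03453 mM = 3.45 × 10^4 nM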